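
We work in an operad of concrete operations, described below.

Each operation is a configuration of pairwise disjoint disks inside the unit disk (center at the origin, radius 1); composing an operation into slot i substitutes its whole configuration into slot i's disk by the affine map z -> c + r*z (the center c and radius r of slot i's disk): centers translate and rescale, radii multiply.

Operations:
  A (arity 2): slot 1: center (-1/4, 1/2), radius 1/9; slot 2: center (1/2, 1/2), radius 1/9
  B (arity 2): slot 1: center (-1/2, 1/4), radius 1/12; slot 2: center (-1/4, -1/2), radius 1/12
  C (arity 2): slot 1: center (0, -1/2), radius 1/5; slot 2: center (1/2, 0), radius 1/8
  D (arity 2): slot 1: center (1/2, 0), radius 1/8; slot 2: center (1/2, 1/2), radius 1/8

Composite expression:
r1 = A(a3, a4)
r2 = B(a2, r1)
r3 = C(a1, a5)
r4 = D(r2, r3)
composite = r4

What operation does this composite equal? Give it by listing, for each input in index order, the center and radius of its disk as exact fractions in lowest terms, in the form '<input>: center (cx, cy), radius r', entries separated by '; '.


Affine substitution under D: radii multiply and a-centers shift.
tracing a2 down its 2-map path: center (7/16, 1/32), radius 1/96
tracing a3 down its 3-map path: center (179/384, -11/192), radius 1/864
tracing a4 down its 3-map path: center (91/192, -11/192), radius 1/864
tracing a1 down its 2-map path: center (1/2, 7/16), radius 1/40
tracing a5 down its 2-map path: center (9/16, 1/2), radius 1/64

a1: center (1/2, 7/16), radius 1/40; a2: center (7/16, 1/32), radius 1/96; a3: center (179/384, -11/192), radius 1/864; a4: center (91/192, -11/192), radius 1/864; a5: center (9/16, 1/2), radius 1/64


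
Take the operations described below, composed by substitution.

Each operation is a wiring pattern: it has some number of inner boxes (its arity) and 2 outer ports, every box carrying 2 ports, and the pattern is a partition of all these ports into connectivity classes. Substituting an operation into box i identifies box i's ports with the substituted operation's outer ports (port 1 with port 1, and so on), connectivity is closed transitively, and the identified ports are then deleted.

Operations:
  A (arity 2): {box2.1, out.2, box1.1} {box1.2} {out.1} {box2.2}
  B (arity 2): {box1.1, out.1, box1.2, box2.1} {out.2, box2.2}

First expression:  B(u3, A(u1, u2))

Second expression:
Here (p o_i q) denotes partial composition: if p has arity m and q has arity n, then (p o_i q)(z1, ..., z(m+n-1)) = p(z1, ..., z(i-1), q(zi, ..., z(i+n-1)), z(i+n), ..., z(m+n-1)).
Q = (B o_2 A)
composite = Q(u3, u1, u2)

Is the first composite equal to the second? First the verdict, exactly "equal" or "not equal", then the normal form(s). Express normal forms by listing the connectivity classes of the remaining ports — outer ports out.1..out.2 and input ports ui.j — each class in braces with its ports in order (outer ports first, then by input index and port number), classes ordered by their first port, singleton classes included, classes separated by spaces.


equal — both sides give {out.1, u3.1, u3.2} {out.2, u1.1, u2.1} {u1.2} {u2.2}

The first composite normalizes to {out.1, u3.1, u3.2} {out.2, u1.1, u2.1} {u1.2} {u2.2}
The second composite normalizes to {out.1, u3.1, u3.2} {out.2, u1.1, u2.1} {u1.2} {u2.2}
One common form — equal.


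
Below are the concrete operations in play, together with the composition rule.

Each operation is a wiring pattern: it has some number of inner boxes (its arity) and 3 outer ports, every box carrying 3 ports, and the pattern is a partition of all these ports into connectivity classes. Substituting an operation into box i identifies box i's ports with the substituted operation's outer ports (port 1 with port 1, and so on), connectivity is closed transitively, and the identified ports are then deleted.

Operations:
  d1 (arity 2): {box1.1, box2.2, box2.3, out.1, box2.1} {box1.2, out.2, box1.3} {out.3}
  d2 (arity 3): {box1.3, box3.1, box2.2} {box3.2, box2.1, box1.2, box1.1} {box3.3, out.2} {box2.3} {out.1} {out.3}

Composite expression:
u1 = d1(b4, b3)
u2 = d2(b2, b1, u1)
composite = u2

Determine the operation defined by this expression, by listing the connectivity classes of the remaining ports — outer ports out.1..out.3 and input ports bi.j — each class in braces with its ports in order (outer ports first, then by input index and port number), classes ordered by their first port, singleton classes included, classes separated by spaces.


{out.1} {out.2} {out.3} {b1.1, b2.1, b2.2, b4.2, b4.3} {b1.2, b2.3, b3.1, b3.2, b3.3, b4.1} {b1.3}

Treat the ports identified at d2 as solder joints: merge, then drop.
stage d1: inputs (b4, b3), connectivity {out.1, b3.1, b3.2, b3.3, b4.1} {out.2, b4.2, b4.3} {out.3}, out.j its boundary
stage d2: inputs (b2, b1, b4, b3), connectivity {out.1} {out.2} {out.3} {b1.1, b2.1, b2.2, b4.2, b4.3} {b1.2, b2.3, b3.1, b3.2, b3.3, b4.1} {b1.3}, out.j its boundary


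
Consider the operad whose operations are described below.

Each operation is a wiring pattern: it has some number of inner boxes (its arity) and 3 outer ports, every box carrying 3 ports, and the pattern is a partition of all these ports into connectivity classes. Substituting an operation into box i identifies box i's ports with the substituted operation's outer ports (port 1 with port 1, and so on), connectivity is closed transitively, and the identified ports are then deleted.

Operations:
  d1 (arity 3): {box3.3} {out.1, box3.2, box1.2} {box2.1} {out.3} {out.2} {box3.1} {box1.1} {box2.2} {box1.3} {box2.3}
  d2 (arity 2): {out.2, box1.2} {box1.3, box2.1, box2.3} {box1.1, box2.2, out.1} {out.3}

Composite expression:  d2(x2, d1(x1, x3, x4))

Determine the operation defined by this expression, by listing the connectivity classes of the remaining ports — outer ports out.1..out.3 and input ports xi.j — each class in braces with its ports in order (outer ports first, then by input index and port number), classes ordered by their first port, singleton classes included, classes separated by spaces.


{out.1, x2.1} {out.2, x2.2} {out.3} {x1.1} {x1.2, x2.3, x4.2} {x1.3} {x3.1} {x3.2} {x3.3} {x4.1} {x4.3}

Treat the ports identified at d2 as solder joints: merge, then drop.
after d1, the pattern on (x1, x3, x4) reads {out.1, x1.2, x4.2} {out.2} {out.3} {x1.1} {x1.3} {x3.1} {x3.2} {x3.3} {x4.1} {x4.3} (out.j = its outer ports)
after d2, the pattern on (x2, x1, x3, x4) reads {out.1, x2.1} {out.2, x2.2} {out.3} {x1.1} {x1.2, x2.3, x4.2} {x1.3} {x3.1} {x3.2} {x3.3} {x4.1} {x4.3} (out.j = its outer ports)


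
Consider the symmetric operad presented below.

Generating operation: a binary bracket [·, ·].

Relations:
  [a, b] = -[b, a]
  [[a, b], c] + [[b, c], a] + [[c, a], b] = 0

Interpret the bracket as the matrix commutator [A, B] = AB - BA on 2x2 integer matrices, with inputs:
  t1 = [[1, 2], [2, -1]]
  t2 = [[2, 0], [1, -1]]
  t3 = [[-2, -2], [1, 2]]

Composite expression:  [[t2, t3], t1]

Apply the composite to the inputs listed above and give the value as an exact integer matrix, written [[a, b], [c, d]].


[t2, t3] = [[2, -6], [-7, -2]]
[[t2, t3], t1] = [[2, 20], [-22, -2]]

[[2, 20], [-22, -2]]


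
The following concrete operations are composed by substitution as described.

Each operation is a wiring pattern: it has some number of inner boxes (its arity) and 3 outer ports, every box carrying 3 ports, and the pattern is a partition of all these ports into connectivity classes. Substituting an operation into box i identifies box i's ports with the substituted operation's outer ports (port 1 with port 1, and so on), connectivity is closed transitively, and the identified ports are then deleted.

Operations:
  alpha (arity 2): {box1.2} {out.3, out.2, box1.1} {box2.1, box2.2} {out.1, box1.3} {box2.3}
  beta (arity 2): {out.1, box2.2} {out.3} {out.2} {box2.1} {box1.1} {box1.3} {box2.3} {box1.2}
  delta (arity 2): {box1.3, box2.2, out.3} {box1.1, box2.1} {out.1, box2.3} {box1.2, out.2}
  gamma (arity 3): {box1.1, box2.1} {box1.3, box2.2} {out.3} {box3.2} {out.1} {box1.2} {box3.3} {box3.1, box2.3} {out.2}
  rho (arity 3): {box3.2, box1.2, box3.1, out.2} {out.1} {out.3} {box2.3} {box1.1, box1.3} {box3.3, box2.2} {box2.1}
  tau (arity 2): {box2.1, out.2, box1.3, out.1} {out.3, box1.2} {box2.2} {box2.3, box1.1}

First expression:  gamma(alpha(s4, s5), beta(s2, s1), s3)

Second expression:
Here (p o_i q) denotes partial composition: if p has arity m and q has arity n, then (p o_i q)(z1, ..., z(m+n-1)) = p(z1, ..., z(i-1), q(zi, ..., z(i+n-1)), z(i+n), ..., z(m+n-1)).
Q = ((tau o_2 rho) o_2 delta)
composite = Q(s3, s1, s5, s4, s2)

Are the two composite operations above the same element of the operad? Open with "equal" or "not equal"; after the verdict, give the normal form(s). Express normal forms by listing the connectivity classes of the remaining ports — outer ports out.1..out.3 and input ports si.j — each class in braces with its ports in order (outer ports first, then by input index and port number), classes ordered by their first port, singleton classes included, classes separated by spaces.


not equal: they reduce to {out.1} {out.2} {out.3} {s1.1} {s1.2, s4.3} {s1.3} {s2.1} {s2.2} {s2.3} {s3.1} {s3.2} {s3.3} {s4.1} {s4.2} {s5.1, s5.2} {s5.3} and {out.1, out.2, s3.3} {out.3, s3.2} {s1.1, s5.1} {s1.2, s2.1, s2.2} {s1.3, s5.2, s5.3} {s2.3, s4.2} {s3.1} {s4.1} {s4.3}

Normal form of the first expression: {out.1} {out.2} {out.3} {s1.1} {s1.2, s4.3} {s1.3} {s2.1} {s2.2} {s2.3} {s3.1} {s3.2} {s3.3} {s4.1} {s4.2} {s5.1, s5.2} {s5.3}
Normal form of the second expression: {out.1, out.2, s3.3} {out.3, s3.2} {s1.1, s5.1} {s1.2, s2.1, s2.2} {s1.3, s5.2, s5.3} {s2.3, s4.2} {s3.1} {s4.1} {s4.3}
They disagree, so not equal.


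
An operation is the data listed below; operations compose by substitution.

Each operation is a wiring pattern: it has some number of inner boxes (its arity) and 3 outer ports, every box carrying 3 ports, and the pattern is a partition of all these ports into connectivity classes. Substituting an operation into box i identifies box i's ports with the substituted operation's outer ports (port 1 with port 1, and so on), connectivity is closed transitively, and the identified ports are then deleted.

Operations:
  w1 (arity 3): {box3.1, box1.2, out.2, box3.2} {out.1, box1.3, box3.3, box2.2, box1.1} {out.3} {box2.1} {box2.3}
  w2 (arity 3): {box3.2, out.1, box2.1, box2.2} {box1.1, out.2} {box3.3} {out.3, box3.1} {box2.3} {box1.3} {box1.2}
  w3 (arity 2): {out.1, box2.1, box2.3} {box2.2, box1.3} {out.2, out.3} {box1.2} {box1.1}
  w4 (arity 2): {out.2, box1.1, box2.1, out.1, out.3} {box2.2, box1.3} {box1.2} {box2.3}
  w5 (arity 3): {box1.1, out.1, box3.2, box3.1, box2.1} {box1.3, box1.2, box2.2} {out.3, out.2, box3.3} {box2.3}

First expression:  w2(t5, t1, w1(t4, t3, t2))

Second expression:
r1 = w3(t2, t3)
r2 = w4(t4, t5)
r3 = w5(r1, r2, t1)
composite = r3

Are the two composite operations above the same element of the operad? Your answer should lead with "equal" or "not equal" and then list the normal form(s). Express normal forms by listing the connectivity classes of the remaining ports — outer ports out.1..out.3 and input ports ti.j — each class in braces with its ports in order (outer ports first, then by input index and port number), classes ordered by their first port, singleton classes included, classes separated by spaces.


not equal; the first gives {out.1, t1.1, t1.2, t2.1, t2.2, t4.2} {out.2, t5.1} {out.3, t2.3, t3.2, t4.1, t4.3} {t1.3} {t3.1} {t3.3} {t5.2} {t5.3} and the second {out.1, t1.1, t1.2, t3.1, t3.3, t4.1, t5.1} {out.2, out.3, t1.3} {t2.1} {t2.2} {t2.3, t3.2} {t4.2} {t4.3, t5.2} {t5.3}

Normal form of the first expression: {out.1, t1.1, t1.2, t2.1, t2.2, t4.2} {out.2, t5.1} {out.3, t2.3, t3.2, t4.1, t4.3} {t1.3} {t3.1} {t3.3} {t5.2} {t5.3}
Normal form of the second expression: {out.1, t1.1, t1.2, t3.1, t3.3, t4.1, t5.1} {out.2, out.3, t1.3} {t2.1} {t2.2} {t2.3, t3.2} {t4.2} {t4.3, t5.2} {t5.3}
The normal forms differ: not equal.


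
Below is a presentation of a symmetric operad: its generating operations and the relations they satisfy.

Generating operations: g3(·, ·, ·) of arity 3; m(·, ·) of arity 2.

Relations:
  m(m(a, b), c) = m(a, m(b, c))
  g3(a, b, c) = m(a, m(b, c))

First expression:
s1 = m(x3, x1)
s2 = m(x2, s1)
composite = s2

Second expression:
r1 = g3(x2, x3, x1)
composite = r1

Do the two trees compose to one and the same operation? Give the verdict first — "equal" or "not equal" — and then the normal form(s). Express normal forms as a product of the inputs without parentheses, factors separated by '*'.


Reducing the first expression gives x2 * x3 * x1
Reducing the second expression gives x2 * x3 * x1
Both agree, so they are equal.

equal — both sides give x2 * x3 * x1


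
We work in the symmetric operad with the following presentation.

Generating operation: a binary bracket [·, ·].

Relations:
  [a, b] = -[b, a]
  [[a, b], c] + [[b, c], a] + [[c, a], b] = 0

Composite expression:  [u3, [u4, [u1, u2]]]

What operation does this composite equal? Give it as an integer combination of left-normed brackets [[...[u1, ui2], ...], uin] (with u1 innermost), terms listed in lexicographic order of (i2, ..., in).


[[[u1, u2], u4], u3]

Left-normed coefficients sit on the u1-initial expansion words.
Composite bracket: [u3, [u4, [u1, u2]]]
Full expansion: 8 signed words from ab - ba (2^3 = 8).
Keep just the words that open with u1:
  word u1u2u4u3 has sign +1, contributing +[[[u1, u2], u4], u3]


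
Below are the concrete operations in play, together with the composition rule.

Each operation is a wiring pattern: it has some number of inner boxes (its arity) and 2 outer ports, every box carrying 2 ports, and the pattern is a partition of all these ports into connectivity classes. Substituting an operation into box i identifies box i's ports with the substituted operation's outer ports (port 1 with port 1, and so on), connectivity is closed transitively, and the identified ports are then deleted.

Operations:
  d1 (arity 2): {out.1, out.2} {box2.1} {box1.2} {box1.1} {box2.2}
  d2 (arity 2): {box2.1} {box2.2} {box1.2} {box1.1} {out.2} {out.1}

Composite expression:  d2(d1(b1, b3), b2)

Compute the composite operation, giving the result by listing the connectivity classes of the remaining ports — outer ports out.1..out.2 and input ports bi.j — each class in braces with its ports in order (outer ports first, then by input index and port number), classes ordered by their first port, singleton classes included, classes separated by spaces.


{out.1} {out.2} {b1.1} {b1.2} {b2.1} {b2.2} {b3.1} {b3.2}

Two ports join when wires chain via d2-identified ports.
d1 over (b1, b3) gives {out.1, out.2} {b1.1} {b1.2} {b3.1} {b3.2}, out.j being that stage's outer ports
d2 over (b1, b3, b2) gives {out.1} {out.2} {b1.1} {b1.2} {b2.1} {b2.2} {b3.1} {b3.2}, out.j being that stage's outer ports


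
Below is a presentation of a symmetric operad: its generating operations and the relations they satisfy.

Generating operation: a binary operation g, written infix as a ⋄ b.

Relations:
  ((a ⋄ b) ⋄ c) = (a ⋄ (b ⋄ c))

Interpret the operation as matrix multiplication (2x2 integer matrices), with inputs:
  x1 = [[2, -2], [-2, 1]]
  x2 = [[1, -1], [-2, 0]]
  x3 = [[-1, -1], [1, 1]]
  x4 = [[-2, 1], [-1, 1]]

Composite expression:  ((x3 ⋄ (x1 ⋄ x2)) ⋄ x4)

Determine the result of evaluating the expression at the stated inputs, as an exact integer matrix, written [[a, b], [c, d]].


[[4, -2], [-4, 2]]

(x1 ⋄ x2) = [[6, -2], [-4, 2]]
(x3 ⋄ (x1 ⋄ x2)) = [[-2, 0], [2, 0]]
((x3 ⋄ (x1 ⋄ x2)) ⋄ x4) = [[4, -2], [-4, 2]]


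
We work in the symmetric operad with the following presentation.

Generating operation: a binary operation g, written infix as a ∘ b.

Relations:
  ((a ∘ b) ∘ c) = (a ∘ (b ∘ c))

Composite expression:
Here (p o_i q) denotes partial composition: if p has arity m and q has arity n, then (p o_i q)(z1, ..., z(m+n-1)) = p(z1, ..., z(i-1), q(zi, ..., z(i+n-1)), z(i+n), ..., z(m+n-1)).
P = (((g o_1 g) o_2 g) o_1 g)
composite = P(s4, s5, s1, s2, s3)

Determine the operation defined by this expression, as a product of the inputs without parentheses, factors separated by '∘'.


s4 ∘ s5 ∘ s1 ∘ s2 ∘ s3

Associativity of g dissolves the nesting; only the s-input order survives.
(s4 ∘ s5) linearizes to s4 ∘ s5
(s1 ∘ s2) linearizes to s1 ∘ s2
((s4 ∘ s5) ∘ (s1 ∘ s2)) linearizes to s4 ∘ s5 ∘ s1 ∘ s2
(((s4 ∘ s5) ∘ (s1 ∘ s2)) ∘ s3) linearizes to s4 ∘ s5 ∘ s1 ∘ s2 ∘ s3


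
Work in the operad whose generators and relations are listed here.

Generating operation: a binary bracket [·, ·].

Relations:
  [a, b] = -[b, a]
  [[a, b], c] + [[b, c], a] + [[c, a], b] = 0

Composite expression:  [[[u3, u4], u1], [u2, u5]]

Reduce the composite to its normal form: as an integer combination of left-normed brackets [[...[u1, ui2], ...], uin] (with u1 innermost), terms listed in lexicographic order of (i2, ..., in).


-[[[[u1, u3], u4], u2], u5] + [[[[u1, u3], u4], u5], u2] + [[[[u1, u4], u3], u2], u5] - [[[[u1, u4], u3], u5], u2]

In the tensor algebra, words opening u1 carry the u1-anchored form.
Composite bracket: [[[u3, u4], u1], [u2, u5]]
Expanding via [a, b] = ab - ba: 16 signed words (2^4 = 16).
Collect the words opening with u1:
  from u1u3u4u2u5, sign -1: term -[[[[u1, u3], u4], u2], u5]
  from u1u3u4u5u2, sign +1: term +[[[[u1, u3], u4], u5], u2]
  from u1u4u3u2u5, sign +1: term +[[[[u1, u4], u3], u2], u5]
  from u1u4u3u5u2, sign -1: term -[[[[u1, u4], u3], u5], u2]


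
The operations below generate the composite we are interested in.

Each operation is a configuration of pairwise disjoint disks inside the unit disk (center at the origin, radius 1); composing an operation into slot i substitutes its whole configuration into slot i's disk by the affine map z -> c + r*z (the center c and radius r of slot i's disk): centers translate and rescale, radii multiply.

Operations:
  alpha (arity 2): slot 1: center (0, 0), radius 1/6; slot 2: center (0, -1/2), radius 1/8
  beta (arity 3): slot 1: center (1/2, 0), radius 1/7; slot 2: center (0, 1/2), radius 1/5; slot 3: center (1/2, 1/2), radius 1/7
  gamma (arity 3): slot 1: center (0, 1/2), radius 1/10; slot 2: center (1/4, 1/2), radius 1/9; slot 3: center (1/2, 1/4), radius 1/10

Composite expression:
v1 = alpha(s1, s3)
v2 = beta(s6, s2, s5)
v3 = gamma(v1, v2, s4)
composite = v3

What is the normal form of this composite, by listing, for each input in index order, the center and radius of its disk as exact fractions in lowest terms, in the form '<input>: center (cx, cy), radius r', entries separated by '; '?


s1: center (0, 1/2), radius 1/60; s2: center (1/4, 5/9), radius 1/45; s3: center (0, 9/20), radius 1/80; s4: center (1/2, 1/4), radius 1/10; s5: center (11/36, 5/9), radius 1/63; s6: center (11/36, 1/2), radius 1/63

Affine substitution under gamma: radii multiply and s-centers shift.
s1: after 2 affine steps, its disk has center (0, 1/2), radius 1/60
s3: after 2 affine steps, its disk has center (0, 9/20), radius 1/80
s6: after 2 affine steps, its disk has center (11/36, 1/2), radius 1/63
s2: after 2 affine steps, its disk has center (1/4, 5/9), radius 1/45
s5: after 2 affine steps, its disk has center (11/36, 5/9), radius 1/63
s4: after 1 affine step, its disk has center (1/2, 1/4), radius 1/10


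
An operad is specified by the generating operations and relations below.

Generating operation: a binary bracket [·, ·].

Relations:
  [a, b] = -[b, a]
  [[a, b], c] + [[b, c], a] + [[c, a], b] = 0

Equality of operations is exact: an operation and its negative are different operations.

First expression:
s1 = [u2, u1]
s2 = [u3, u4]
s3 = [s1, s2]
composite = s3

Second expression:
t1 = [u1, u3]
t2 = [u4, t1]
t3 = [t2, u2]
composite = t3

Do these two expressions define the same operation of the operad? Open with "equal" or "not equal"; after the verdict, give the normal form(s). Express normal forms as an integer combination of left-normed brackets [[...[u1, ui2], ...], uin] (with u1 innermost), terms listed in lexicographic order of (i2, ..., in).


not equal; first: -[[[u1, u2], u3], u4] + [[[u1, u2], u4], u3]; second: -[[[u1, u3], u4], u2]

The first expression, normalized: -[[[u1, u2], u3], u4] + [[[u1, u2], u4], u3]
The second expression, normalized: -[[[u1, u3], u4], u2]
No match — not equal.


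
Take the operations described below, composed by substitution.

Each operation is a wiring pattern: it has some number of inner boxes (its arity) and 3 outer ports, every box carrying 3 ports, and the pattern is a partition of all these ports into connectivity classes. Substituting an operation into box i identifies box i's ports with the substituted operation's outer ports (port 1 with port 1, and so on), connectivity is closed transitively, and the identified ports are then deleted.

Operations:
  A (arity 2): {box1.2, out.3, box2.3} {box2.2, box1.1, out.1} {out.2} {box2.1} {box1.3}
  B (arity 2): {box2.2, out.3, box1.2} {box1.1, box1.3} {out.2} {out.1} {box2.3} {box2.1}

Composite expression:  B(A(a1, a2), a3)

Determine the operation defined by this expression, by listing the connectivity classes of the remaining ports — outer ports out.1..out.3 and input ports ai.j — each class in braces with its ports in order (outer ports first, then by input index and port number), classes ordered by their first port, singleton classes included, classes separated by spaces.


{out.1} {out.2} {out.3, a3.2} {a1.1, a1.2, a2.2, a2.3} {a1.3} {a2.1} {a3.1} {a3.3}

After gluing at B, chains via deleted ports link the a-ports.
after A, the pattern on (a1, a2) reads {out.1, a1.1, a2.2} {out.2} {out.3, a1.2, a2.3} {a1.3} {a2.1} (out.j = its outer ports)
after B, the pattern on (a1, a2, a3) reads {out.1} {out.2} {out.3, a3.2} {a1.1, a1.2, a2.2, a2.3} {a1.3} {a2.1} {a3.1} {a3.3} (out.j = its outer ports)


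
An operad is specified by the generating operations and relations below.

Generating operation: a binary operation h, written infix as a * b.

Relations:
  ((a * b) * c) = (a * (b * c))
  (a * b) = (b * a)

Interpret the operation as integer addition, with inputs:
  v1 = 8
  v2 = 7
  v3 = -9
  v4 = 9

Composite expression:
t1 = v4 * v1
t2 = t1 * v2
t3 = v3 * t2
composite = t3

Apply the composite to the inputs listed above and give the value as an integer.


15

(v4 * v1) = 17
((v4 * v1) * v2) = 24
(v3 * ((v4 * v1) * v2)) = 15


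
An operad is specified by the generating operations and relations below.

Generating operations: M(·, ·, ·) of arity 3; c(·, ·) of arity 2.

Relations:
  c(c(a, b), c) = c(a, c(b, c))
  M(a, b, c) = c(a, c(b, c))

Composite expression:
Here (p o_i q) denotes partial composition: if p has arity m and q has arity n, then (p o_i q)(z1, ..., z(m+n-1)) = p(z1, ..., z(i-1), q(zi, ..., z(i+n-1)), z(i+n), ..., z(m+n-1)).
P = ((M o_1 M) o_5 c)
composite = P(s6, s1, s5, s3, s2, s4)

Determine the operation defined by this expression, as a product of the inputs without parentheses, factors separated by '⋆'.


s6 ⋆ s1 ⋆ s5 ⋆ s3 ⋆ s2 ⋆ s4

The M-tree's shape is irrelevant; the s-reading-order decides.
M(s6, s1, s5) spells out as s6 ⋆ s1 ⋆ s5
c(s2, s4) spells out as s2 ⋆ s4
M(M(s6, s1, s5), s3, c(s2, s4)) spells out as s6 ⋆ s1 ⋆ s5 ⋆ s3 ⋆ s2 ⋆ s4


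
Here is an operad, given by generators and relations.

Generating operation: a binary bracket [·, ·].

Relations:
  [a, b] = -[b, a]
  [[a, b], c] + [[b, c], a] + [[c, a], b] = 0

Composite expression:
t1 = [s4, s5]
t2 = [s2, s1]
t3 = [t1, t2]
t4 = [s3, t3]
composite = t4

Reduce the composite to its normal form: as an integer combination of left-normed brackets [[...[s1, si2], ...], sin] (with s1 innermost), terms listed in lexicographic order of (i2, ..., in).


-[[[[s1, s2], s4], s5], s3] + [[[[s1, s2], s5], s4], s3]

Skip Jacobi rewriting: expand, keep s1-initial words, read off terms.
Composite bracket: [s3, [[s4, s5], [s2, s1]]]
Under [a, b] = ab - ba we get 16 signed associative words (2^4 = 16).
The s1-initial words carry the normal form:
  from s1s2s4s5s3, sign -1: term -[[[[s1, s2], s4], s5], s3]
  from s1s2s5s4s3, sign +1: term +[[[[s1, s2], s5], s4], s3]


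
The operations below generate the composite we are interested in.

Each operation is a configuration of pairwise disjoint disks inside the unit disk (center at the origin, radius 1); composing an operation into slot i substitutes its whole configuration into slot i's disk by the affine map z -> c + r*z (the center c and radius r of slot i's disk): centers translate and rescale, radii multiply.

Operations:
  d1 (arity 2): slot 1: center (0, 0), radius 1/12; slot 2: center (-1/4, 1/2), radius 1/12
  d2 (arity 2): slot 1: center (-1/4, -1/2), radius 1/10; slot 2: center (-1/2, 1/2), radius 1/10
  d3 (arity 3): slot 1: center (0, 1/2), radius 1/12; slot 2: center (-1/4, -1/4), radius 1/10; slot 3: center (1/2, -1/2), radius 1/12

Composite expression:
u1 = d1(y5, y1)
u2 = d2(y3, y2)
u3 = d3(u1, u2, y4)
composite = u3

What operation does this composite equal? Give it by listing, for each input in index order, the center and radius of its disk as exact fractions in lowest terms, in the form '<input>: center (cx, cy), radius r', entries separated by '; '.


Only the slot chain above each y matters under d3; compose those maps.
input y5: composing its 2 substitution steps yields center (0, 1/2), radius 1/144
input y1: composing its 2 substitution steps yields center (-1/48, 13/24), radius 1/144
input y3: composing its 2 substitution steps yields center (-11/40, -3/10), radius 1/100
input y2: composing its 2 substitution steps yields center (-3/10, -1/5), radius 1/100
input y4: composing its 1 substitution step yields center (1/2, -1/2), radius 1/12

y1: center (-1/48, 13/24), radius 1/144; y2: center (-3/10, -1/5), radius 1/100; y3: center (-11/40, -3/10), radius 1/100; y4: center (1/2, -1/2), radius 1/12; y5: center (0, 1/2), radius 1/144


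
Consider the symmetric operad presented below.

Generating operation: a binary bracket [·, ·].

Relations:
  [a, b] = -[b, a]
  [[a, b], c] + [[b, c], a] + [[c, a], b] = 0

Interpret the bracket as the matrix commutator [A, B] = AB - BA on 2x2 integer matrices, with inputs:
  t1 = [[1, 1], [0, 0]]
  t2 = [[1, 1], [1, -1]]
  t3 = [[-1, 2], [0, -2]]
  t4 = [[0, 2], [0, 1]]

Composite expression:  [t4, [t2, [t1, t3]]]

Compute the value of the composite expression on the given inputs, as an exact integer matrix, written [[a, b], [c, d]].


[[0, 2], [0, 0]]

[t1, t3] = [[0, 1], [0, 0]]
[t2, [t1, t3]] = [[-1, 2], [0, 1]]
[t4, [t2, [t1, t3]]] = [[0, 2], [0, 0]]


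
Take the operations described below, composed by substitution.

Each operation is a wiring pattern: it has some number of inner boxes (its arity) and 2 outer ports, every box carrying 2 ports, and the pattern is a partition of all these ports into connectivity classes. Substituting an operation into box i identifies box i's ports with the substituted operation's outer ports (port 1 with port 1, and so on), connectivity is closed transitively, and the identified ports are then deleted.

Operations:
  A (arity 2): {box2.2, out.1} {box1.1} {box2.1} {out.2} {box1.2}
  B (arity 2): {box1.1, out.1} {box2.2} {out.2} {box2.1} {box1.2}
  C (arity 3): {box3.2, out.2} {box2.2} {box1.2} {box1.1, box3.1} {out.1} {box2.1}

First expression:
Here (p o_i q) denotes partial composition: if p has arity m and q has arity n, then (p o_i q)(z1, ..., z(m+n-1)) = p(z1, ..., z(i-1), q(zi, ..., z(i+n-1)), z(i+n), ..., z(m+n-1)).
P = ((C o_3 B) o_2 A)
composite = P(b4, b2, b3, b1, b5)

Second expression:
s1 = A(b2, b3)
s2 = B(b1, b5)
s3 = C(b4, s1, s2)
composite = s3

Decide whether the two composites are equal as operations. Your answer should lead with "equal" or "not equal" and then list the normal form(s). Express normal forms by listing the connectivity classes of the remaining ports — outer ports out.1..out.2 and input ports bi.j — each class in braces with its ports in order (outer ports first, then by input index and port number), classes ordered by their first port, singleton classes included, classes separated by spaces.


equal; both compose to {out.1} {out.2} {b1.1, b4.1} {b1.2} {b2.1} {b2.2} {b3.1} {b3.2} {b4.2} {b5.1} {b5.2}


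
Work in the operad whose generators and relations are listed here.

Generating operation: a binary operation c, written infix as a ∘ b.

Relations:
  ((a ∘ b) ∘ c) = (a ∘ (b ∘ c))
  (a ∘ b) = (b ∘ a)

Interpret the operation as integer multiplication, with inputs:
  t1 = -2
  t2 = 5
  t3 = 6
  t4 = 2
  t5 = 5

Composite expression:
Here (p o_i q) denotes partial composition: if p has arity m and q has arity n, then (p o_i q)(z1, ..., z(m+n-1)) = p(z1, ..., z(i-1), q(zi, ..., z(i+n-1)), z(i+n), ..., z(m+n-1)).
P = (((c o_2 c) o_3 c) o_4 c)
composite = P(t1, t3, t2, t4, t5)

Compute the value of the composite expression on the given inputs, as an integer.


-600

(t4 ∘ t5) = 10
(t2 ∘ (t4 ∘ t5)) = 50
(t3 ∘ (t2 ∘ (t4 ∘ t5))) = 300
(t1 ∘ (t3 ∘ (t2 ∘ (t4 ∘ t5)))) = -600


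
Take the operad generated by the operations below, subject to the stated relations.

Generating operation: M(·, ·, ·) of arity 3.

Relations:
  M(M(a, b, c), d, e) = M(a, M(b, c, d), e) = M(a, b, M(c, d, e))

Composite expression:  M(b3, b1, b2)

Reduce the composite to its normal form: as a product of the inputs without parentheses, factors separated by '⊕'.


b3 ⊕ b1 ⊕ b2

Under associativity of M, the answer is the b's in reading order.
M(b3, b1, b2) spells out as b3 ⊕ b1 ⊕ b2


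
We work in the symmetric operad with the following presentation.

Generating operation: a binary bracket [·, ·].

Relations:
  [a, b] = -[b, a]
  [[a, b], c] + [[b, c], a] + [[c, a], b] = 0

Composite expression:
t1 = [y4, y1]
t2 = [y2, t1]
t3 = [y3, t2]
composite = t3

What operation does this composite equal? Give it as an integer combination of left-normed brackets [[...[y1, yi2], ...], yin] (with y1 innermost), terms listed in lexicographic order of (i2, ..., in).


Antisymmetry and Jacobi reduce to y1-anchored left-normed brackets.
Composite bracket: [y3, [y2, [y4, y1]]]
Expanding via [a, b] = ab - ba: 8 signed words (2^3 = 8).
Only words starting with y1 matter:
  sign of y1y4y2y3 is -1, so it contributes -[[[y1, y4], y2], y3]

-[[[y1, y4], y2], y3]


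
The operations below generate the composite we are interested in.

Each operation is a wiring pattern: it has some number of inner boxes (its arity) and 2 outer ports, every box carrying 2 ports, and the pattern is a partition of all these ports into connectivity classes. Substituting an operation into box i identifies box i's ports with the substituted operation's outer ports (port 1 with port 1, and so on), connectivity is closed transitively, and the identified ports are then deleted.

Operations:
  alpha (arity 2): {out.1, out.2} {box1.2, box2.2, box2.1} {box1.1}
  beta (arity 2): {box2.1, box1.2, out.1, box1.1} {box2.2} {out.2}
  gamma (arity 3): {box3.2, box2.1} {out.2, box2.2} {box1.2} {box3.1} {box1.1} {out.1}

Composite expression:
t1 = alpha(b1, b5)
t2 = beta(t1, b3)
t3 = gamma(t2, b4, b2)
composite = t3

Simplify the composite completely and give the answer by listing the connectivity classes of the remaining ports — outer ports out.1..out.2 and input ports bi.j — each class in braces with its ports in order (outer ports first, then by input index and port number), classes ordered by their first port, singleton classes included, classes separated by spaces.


Reachability decides: close wires over gamma-identified ports.
composing alpha on (b1, b5), with out.j its own outer ports: {out.1, out.2} {b1.1} {b1.2, b5.1, b5.2}
composing beta on (b1, b5, b3), with out.j its own outer ports: {out.1, b3.1} {out.2} {b1.1} {b1.2, b5.1, b5.2} {b3.2}
composing gamma on (b1, b5, b3, b4, b2), with out.j its own outer ports: {out.1} {out.2, b4.2} {b1.1} {b1.2, b5.1, b5.2} {b2.1} {b2.2, b4.1} {b3.1} {b3.2}

{out.1} {out.2, b4.2} {b1.1} {b1.2, b5.1, b5.2} {b2.1} {b2.2, b4.1} {b3.1} {b3.2}


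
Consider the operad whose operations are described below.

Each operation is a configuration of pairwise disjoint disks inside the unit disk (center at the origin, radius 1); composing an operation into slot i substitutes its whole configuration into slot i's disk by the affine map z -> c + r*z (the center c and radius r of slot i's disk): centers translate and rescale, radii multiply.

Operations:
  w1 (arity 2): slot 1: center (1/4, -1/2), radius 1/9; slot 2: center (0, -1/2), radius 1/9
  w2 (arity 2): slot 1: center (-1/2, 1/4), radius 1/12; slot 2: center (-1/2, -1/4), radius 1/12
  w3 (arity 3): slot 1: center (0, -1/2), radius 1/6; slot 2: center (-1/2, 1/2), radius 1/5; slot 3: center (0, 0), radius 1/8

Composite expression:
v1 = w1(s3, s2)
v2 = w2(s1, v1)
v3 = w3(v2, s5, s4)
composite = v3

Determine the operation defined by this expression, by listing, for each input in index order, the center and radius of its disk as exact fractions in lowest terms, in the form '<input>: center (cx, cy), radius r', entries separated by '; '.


s1: center (-1/12, -11/24), radius 1/72; s2: center (-1/12, -79/144), radius 1/648; s3: center (-23/288, -79/144), radius 1/648; s4: center (0, 0), radius 1/8; s5: center (-1/2, 1/2), radius 1/5


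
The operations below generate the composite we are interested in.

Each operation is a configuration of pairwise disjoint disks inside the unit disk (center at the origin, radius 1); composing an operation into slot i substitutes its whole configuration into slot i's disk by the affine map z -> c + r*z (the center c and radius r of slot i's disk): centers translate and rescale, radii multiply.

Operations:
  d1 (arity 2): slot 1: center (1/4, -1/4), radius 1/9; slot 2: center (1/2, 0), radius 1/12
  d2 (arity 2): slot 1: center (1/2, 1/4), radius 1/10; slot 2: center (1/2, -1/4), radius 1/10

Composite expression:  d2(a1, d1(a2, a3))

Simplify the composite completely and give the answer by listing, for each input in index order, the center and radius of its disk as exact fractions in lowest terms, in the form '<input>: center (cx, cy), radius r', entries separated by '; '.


a1: center (1/2, 1/4), radius 1/10; a2: center (21/40, -11/40), radius 1/90; a3: center (11/20, -1/4), radius 1/120

Below d2, radii multiply path by path; the a-disk centers shift.
a1 passes through 1 substitution, ending at center (1/2, 1/4), radius 1/10
a2 passes through 2 substitutions, ending at center (21/40, -11/40), radius 1/90
a3 passes through 2 substitutions, ending at center (11/20, -1/4), radius 1/120


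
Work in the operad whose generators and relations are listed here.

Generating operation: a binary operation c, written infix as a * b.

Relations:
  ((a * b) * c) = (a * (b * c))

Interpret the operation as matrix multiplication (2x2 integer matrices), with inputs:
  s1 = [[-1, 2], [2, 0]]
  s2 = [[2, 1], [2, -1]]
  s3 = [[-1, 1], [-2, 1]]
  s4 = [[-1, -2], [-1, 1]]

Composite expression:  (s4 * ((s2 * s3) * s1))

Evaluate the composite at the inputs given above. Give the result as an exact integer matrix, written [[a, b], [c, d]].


[[-14, 8], [-8, 8]]

(s2 * s3) = [[-4, 3], [0, 1]]
((s2 * s3) * s1) = [[10, -8], [2, 0]]
(s4 * ((s2 * s3) * s1)) = [[-14, 8], [-8, 8]]


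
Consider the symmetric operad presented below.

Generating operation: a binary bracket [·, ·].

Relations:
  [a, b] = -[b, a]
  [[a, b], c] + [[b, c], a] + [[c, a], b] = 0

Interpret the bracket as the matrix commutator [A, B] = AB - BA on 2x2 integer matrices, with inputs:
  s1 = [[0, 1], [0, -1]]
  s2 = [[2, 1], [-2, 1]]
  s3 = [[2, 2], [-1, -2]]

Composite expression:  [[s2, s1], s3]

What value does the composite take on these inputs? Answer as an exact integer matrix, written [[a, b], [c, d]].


[s2, s1] = [[2, 0], [-2, -2]]
[[s2, s1], s3] = [[4, 8], [-4, -4]]

[[4, 8], [-4, -4]]


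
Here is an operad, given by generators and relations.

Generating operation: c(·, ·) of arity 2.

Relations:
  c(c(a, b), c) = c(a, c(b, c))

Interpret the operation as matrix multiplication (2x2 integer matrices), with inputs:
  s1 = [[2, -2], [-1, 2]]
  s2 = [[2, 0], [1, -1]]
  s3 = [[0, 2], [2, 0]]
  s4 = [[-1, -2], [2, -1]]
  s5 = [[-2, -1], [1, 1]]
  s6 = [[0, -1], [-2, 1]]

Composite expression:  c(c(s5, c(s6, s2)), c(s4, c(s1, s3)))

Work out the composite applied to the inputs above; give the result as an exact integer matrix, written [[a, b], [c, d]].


[[-8, -10], [16, 0]]


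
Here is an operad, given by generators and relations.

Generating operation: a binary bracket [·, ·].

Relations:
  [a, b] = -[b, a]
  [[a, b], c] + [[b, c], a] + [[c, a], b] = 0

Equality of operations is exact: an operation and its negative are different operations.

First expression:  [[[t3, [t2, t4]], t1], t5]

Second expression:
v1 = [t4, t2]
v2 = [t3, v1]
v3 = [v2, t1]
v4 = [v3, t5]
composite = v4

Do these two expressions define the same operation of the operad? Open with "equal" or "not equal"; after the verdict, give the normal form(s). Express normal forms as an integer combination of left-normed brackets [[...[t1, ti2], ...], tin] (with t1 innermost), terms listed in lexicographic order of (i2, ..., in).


not equal; the first gives [[[[t1, t2], t4], t3], t5] - [[[[t1, t3], t2], t4], t5] + [[[[t1, t3], t4], t2], t5] - [[[[t1, t4], t2], t3], t5] and the second -[[[[t1, t2], t4], t3], t5] + [[[[t1, t3], t2], t4], t5] - [[[[t1, t3], t4], t2], t5] + [[[[t1, t4], t2], t3], t5]


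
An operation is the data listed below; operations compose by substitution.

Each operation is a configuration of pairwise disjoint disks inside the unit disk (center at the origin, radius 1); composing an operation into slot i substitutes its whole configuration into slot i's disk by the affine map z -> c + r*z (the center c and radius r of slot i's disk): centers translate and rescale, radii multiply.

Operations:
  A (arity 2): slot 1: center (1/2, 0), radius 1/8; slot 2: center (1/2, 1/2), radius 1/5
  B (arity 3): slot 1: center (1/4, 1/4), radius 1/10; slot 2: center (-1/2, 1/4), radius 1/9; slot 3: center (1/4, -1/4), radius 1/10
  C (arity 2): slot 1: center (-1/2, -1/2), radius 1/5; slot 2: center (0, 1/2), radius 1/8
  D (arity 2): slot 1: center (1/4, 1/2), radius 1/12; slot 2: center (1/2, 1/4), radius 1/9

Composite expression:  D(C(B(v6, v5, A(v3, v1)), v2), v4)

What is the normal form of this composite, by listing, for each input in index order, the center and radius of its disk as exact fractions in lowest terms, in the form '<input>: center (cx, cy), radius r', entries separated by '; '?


v1: center (16/75, 91/200), radius 1/3000; v2: center (1/4, 13/24), radius 1/96; v3: center (16/75, 109/240), radius 1/4800; v4: center (1/2, 1/4), radius 1/9; v5: center (1/5, 37/80), radius 1/540; v6: center (17/80, 37/80), radius 1/600

Nesting under D composes maps z -> c + r*z down each v-path.
tracing v6 down its 3-map path: center (17/80, 37/80), radius 1/600
tracing v5 down its 3-map path: center (1/5, 37/80), radius 1/540
tracing v3 down its 4-map path: center (16/75, 109/240), radius 1/4800
tracing v1 down its 4-map path: center (16/75, 91/200), radius 1/3000
tracing v2 down its 2-map path: center (1/4, 13/24), radius 1/96
tracing v4 down its 1-map path: center (1/2, 1/4), radius 1/9


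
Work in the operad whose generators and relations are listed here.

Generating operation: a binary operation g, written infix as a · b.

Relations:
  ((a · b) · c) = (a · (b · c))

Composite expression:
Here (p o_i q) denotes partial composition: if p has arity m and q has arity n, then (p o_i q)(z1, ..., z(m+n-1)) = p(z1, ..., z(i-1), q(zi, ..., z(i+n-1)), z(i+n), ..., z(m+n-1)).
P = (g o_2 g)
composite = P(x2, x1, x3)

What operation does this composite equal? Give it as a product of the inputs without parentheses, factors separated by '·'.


x2 · x1 · x3

The g-tree's shape is irrelevant; the x-reading-order decides.
(x1 · x3) linearizes to x1 · x3
(x2 · (x1 · x3)) linearizes to x2 · x1 · x3


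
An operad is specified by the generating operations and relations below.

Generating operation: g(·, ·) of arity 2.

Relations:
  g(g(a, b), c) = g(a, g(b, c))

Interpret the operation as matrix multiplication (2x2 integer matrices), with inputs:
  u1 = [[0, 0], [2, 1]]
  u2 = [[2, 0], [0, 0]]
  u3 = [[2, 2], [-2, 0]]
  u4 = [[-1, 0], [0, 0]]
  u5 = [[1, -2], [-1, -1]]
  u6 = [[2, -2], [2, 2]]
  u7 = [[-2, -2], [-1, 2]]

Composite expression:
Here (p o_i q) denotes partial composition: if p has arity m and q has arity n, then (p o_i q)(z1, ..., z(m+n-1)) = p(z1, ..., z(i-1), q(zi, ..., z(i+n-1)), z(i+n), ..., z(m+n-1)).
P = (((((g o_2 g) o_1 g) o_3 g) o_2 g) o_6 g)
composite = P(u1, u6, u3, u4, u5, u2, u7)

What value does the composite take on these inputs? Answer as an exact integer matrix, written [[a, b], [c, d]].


[[0, 0], [64, 64]]

g(u6, u3) = [[8, 4], [0, 4]]
g(u1, g(u6, u3)) = [[0, 0], [16, 12]]
g(u4, u5) = [[-1, 2], [0, 0]]
g(u2, u7) = [[-4, -4], [0, 0]]
g(g(u4, u5), g(u2, u7)) = [[4, 4], [0, 0]]
g(g(u1, g(u6, u3)), g(g(u4, u5), g(u2, u7))) = [[0, 0], [64, 64]]
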